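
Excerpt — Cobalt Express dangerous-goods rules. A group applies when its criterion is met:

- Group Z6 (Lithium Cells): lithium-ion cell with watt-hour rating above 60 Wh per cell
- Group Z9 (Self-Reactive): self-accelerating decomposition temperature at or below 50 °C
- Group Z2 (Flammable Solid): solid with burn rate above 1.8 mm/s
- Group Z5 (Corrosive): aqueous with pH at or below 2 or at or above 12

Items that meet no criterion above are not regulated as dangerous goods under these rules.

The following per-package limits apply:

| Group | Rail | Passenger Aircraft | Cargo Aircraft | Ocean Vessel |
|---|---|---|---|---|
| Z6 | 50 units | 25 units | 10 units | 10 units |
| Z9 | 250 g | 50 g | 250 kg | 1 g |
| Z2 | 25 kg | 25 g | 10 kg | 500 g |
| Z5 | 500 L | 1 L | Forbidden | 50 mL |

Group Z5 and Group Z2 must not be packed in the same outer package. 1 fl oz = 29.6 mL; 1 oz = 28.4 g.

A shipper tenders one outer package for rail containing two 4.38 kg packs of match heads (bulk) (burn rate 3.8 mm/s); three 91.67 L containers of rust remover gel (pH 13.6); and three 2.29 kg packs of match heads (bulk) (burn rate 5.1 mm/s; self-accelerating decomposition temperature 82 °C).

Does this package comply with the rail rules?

No

The match heads (bulk) have burn rate 3.8 mm/s, which is > 1.8 mm/s, so they are Group Z2 (Flammable Solid).
The rust remover gel has pH 13.6, which is ≥ 12, so it is Group Z5 (Corrosive).
With burn rate 5.1 mm/s (> 1.8 mm/s), the match heads (bulk) fall in Group Z2.
Group Z5 quantity: three 91.67 L containers = 275.01 L.
That is within the Group Z5 rail limit of 500 L.
Group Z2 net quantity: (two 4.38 kg packs = 8.76 kg) + (three 2.29 kg packs = 6.87 kg) = 15.63 kg.
15.63 kg ≤ 25 kg (rail limit, Group Z2) — within limit.
Group Z5 and Group Z2 may not share an outer package.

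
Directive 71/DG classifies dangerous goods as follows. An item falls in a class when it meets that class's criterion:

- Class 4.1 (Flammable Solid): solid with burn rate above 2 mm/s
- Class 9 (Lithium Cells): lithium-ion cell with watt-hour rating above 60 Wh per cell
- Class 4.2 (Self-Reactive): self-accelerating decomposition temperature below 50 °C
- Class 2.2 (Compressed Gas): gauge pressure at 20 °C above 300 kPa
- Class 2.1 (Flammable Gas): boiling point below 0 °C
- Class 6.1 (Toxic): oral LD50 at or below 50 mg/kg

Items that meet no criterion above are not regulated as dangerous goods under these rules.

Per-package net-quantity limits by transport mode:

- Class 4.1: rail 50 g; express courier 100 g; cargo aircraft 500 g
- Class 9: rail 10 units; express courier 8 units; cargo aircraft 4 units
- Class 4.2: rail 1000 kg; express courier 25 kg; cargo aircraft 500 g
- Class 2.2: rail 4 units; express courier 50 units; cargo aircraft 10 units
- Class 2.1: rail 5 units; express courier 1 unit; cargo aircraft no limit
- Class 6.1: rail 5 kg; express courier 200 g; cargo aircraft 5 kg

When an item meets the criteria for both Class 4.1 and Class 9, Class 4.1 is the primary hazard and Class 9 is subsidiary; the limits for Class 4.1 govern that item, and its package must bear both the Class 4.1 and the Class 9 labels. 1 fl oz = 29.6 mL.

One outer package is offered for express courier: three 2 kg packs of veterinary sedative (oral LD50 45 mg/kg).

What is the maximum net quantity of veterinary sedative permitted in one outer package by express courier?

With oral LD50 45 mg/kg (≤ 50 mg/kg), the veterinary sedative falls in Class 6.1.
The express courier limit for Class 6.1 is 200 g.

200 g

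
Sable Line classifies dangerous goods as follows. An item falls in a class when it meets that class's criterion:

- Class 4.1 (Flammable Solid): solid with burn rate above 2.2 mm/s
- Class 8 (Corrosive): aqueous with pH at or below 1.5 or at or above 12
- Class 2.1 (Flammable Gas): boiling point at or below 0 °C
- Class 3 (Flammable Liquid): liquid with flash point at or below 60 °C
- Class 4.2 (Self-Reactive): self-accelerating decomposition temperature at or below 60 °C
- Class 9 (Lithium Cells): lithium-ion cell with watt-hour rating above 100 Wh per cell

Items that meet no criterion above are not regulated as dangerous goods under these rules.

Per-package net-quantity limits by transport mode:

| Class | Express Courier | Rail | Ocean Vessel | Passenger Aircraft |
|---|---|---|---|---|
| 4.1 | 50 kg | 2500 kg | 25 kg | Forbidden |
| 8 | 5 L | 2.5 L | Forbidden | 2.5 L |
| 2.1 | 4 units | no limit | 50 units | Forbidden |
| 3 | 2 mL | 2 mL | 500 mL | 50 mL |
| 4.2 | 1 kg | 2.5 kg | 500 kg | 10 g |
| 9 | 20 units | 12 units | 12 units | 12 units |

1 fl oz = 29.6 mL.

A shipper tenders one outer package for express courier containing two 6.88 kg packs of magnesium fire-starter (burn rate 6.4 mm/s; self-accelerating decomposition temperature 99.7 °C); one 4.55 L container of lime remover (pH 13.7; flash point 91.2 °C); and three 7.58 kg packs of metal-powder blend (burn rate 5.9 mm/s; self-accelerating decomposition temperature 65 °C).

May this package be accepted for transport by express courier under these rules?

The magnesium fire-starter has burn rate 6.4 mm/s, which is > 2.2 mm/s, so it is Class 4.1 (Flammable Solid).
Lime remover: pH 13.7 ≥ 12 → Class 8 (Corrosive).
The metal-powder blend has burn rate 5.9 mm/s, which is > 2.2 mm/s, so it is Class 4.1 (Flammable Solid).
Class 4.1 net quantity: (two 6.88 kg packs = 13.76 kg) + (three 7.58 kg packs = 22.74 kg) = 36.5 kg.
36.5 kg is within the express courier limit of 50 kg for Class 4.1.
Class 8 quantity: 4.55 L.
4.55 L is within the express courier limit of 5 L for Class 8.
Every hazard class is within its express courier limit and no segregation rule is violated.

Yes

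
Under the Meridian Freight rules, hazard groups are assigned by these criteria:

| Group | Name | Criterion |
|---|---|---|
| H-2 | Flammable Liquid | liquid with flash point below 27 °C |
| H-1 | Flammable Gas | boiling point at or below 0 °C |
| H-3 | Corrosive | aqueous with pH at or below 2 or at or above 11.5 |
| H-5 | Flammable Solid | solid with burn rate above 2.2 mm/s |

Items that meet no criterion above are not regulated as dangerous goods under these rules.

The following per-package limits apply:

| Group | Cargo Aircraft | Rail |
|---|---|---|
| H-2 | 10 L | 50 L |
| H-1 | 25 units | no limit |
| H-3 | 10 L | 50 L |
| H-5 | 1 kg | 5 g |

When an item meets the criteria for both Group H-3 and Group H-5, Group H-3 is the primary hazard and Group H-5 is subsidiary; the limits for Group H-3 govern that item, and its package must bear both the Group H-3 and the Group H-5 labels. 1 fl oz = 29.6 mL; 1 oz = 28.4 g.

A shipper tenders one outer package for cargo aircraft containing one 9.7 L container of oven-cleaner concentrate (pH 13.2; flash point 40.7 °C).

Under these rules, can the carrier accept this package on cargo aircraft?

The oven-cleaner concentrate has pH 13.2, which is ≥ 11.5, so it is Group H-3 (Corrosive).
Group H-3 quantity: 9.7 L.
9.7 L is within the cargo aircraft limit of 10 L for Group H-3.

Yes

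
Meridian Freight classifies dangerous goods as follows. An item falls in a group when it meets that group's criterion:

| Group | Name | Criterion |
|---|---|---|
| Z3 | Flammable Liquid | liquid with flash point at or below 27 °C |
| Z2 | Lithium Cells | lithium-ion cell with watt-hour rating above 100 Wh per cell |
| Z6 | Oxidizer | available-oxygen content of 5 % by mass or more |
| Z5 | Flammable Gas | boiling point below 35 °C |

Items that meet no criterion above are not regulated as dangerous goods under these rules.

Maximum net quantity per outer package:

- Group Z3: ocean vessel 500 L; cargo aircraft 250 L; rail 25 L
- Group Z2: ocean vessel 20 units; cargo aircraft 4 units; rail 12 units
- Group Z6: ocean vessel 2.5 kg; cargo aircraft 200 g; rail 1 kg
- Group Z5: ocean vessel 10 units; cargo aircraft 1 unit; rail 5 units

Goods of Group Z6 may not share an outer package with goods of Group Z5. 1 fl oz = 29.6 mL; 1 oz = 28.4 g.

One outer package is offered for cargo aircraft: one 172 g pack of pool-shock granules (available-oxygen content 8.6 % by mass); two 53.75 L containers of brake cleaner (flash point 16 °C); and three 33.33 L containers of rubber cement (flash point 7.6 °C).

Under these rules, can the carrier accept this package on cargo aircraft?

With available-oxygen content 8.6 % by mass (≥ 5 % by mass), the pool-shock granules fall in Group Z6.
The brake cleaner has flash point 16 °C, which is ≤ 27 °C, so it is Group Z3 (Flammable Liquid).
Rubber cement: flash point 7.6 °C ≤ 27 °C → Group Z3 (Flammable Liquid).
Group Z6 quantity: 172 g.
That is within the Group Z6 cargo aircraft limit of 200 g.
Total Group Z3: (two 53.75 L containers = 107.5 L) + (three 33.33 L containers = 99.99 L) = 207.49 L.
That is within the Group Z3 cargo aircraft limit of 250 L.
The segregation rule (Group Z6 with Group Z5) does not apply to Group Z6 with Group Z3.
Every hazard group is within its cargo aircraft limit and no segregation rule is violated.

Yes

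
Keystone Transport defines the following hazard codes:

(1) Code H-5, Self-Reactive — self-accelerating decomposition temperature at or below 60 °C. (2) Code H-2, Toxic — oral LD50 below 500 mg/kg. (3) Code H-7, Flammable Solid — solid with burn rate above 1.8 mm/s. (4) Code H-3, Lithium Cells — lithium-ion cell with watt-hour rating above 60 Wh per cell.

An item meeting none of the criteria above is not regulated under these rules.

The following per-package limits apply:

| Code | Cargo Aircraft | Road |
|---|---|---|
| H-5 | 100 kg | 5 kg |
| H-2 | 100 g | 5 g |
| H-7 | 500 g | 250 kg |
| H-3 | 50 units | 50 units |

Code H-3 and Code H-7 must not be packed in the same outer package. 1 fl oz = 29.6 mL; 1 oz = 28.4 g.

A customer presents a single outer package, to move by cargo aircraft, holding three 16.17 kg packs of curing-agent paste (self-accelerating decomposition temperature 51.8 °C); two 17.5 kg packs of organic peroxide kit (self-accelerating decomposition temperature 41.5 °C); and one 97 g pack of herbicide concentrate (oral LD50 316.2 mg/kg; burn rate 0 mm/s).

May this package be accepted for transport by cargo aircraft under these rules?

Yes

Self-accelerating decomposition temperature 51.8 °C meets the Code H-5 criterion (Self-Reactive), so the curing-agent paste is Code H-5.
Organic peroxide kit: self-accelerating decomposition temperature 41.5 °C ≤ 60 °C → Code H-5 (Self-Reactive).
Herbicide concentrate: oral LD50 316.2 mg/kg < 500 mg/kg → Code H-2 (Toxic).
Code H-5 net quantity: (three 16.17 kg packs = 48.51 kg) + (two 17.5 kg packs = 35 kg) = 83.51 kg.
83.51 kg is within the cargo aircraft limit of 100 kg for Code H-5.
Code H-2 quantity: 97 g.
That is within the Code H-2 cargo aircraft limit of 100 g.
The segregation rule (Code H-3 with Code H-7) does not apply to Code H-5 with Code H-2.
Every hazard code is within its cargo aircraft limit and no segregation rule is violated.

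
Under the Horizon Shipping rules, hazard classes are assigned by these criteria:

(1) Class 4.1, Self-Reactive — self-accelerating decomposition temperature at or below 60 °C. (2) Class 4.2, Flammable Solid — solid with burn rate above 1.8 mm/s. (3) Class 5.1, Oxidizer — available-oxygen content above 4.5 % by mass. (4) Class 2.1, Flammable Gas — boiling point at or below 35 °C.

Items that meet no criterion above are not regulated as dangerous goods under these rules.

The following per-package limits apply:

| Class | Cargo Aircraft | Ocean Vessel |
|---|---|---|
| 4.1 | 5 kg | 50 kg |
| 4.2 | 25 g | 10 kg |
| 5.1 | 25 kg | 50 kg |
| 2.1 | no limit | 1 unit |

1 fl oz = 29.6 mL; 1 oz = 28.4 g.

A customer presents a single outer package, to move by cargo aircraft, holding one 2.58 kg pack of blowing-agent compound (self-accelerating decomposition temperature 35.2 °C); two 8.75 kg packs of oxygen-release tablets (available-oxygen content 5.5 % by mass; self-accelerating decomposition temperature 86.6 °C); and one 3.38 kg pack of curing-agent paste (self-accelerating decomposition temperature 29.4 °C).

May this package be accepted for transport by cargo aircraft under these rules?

No

The blowing-agent compound has self-accelerating decomposition temperature 35.2 °C, which is ≤ 60 °C, so it is Class 4.1 (Self-Reactive).
Available-oxygen content 5.5 % by mass meets the Class 5.1 criterion (Oxidizer), so the oxygen-release tablets are Class 5.1.
Self-accelerating decomposition temperature 29.4 °C meets the Class 4.1 criterion (Self-Reactive), so the curing-agent paste is Class 4.1.
Total Class 4.1: 2.58 kg + 3.38 kg = 5.96 kg.
5.96 kg > 5 kg (cargo aircraft limit, Class 4.1) — over the limit.
Class 5.1 quantity: two 8.75 kg packs = 17.5 kg.
17.5 kg ≤ 25 kg (cargo aircraft limit, Class 5.1) — within limit.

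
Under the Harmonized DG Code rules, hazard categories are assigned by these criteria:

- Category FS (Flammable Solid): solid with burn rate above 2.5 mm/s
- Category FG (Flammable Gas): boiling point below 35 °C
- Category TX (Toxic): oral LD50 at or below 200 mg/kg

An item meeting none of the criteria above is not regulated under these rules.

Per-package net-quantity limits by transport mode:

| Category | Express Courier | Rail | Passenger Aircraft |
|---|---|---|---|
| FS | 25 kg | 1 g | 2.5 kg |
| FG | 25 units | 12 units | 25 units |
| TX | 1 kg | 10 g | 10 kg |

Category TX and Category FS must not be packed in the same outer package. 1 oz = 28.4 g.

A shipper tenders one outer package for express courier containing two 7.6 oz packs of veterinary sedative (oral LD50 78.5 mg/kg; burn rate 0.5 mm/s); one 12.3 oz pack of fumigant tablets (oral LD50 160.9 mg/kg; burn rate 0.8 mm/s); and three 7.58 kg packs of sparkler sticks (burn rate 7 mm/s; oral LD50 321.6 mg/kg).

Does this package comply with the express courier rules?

Oral LD50 78.5 mg/kg meets the Category TX criterion (Toxic), so the veterinary sedative is Category TX.
Fumigant tablets: oral LD50 160.9 mg/kg ≤ 200 mg/kg → Category TX (Toxic).
Sparkler sticks: burn rate 7 mm/s > 2.5 mm/s → Category FS (Flammable Solid).
Total Category TX: (two 7.6 oz packs = 431.68 g) + (one 12.3 oz pack = 349.32 g) = 781 g.
781 g is within the express courier limit of 1 kg for Category TX.
Category FS quantity: three 7.58 kg packs = 22.74 kg.
That is within the Category FS express courier limit of 25 kg.
Category TX and Category FS may not share an outer package.

No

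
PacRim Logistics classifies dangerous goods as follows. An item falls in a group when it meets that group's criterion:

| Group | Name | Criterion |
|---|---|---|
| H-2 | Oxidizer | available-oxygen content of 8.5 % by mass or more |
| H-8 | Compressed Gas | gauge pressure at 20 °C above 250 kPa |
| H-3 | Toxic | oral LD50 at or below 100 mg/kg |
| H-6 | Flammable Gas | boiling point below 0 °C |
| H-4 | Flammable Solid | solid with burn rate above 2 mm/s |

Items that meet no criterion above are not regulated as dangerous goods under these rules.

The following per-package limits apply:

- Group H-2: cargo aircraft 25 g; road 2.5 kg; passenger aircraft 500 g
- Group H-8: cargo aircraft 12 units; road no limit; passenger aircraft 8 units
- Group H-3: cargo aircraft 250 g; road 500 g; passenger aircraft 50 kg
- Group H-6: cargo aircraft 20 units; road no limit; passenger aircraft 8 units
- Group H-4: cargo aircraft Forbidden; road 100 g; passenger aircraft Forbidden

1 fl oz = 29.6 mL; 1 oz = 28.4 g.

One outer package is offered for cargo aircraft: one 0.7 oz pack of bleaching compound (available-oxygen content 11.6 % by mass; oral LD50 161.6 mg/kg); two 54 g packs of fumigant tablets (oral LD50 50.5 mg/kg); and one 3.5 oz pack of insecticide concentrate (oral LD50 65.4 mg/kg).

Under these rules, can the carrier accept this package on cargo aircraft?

Available-oxygen content 11.6 % by mass meets the Group H-2 criterion (Oxidizer), so the bleaching compound is Group H-2.
With oral LD50 50.5 mg/kg (≤ 100 mg/kg), the fumigant tablets fall in Group H-3.
Insecticide concentrate: oral LD50 65.4 mg/kg ≤ 100 mg/kg → Group H-3 (Toxic).
Group H-3 net quantity: (two 54 g packs = 108 g) + (one 3.5 oz pack = 99.4 g) = 207.4 g.
207.4 g is within the cargo aircraft limit of 250 g for Group H-3.
Group H-2 quantity: one 0.7 oz pack = 19.88 g.
19.88 g ≤ 25 g (cargo aircraft limit, Group H-2) — within limit.
Every hazard group is within its cargo aircraft limit and no segregation rule is violated.

Yes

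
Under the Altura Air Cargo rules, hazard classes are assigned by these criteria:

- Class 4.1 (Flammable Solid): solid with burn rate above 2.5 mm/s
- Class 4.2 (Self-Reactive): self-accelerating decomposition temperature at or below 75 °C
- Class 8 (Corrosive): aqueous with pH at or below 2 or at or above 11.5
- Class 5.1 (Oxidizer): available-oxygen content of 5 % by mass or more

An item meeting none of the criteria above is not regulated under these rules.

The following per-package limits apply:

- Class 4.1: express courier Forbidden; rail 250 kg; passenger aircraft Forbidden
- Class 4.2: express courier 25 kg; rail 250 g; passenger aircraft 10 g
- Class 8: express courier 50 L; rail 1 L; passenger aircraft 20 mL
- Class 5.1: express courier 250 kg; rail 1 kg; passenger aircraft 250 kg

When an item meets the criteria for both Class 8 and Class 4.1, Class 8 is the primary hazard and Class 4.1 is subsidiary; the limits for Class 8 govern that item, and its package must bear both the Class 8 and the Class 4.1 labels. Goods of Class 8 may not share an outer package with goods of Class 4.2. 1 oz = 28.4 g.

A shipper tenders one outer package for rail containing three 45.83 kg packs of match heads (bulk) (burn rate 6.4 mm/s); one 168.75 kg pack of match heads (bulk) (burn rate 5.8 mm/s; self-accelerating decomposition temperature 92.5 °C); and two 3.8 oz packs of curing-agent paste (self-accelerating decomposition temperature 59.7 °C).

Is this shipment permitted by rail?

Match heads (bulk): burn rate 6.4 mm/s > 2.5 mm/s → Class 4.1 (Flammable Solid).
With burn rate 5.8 mm/s (> 2.5 mm/s), the match heads (bulk) fall in Class 4.1.
The curing-agent paste has self-accelerating decomposition temperature 59.7 °C, which is ≤ 75 °C, so it is Class 4.2 (Self-Reactive).
Class 4.2 quantity: two 3.8 oz packs = 215.84 g.
215.84 g ≤ 250 g (rail limit, Class 4.2) — within limit.
Class 4.1 net quantity: (three 45.83 kg packs = 137.49 kg) + 168.75 kg = 306.24 kg.
306.24 kg exceeds the rail limit of 250 kg for Class 4.1.
The segregation rule (Class 8 with Class 4.2) does not apply to Class 4.2 with Class 4.1.

No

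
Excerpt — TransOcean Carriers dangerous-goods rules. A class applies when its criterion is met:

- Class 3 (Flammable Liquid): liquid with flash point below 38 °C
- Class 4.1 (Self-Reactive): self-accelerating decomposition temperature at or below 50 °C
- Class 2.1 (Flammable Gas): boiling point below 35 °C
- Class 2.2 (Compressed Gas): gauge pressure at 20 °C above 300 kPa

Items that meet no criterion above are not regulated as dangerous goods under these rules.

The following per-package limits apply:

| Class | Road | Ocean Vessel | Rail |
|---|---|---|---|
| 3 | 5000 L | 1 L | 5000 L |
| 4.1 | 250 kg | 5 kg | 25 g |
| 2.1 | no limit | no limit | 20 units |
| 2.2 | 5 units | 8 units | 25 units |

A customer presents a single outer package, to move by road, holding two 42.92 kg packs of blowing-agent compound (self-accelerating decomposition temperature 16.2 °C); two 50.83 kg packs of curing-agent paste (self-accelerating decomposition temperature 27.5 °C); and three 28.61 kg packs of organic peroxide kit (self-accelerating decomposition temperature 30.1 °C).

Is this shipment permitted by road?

No

The blowing-agent compound has self-accelerating decomposition temperature 16.2 °C, which is ≤ 50 °C, so it is Class 4.1 (Self-Reactive).
The curing-agent paste has self-accelerating decomposition temperature 27.5 °C, which is ≤ 50 °C, so it is Class 4.1 (Self-Reactive).
Self-accelerating decomposition temperature 30.1 °C meets the Class 4.1 criterion (Self-Reactive), so the organic peroxide kit is Class 4.1.
Total Class 4.1: (two 42.92 kg packs = 85.84 kg) + (two 50.83 kg packs = 101.66 kg) + (three 28.61 kg packs = 85.83 kg) = 273.33 kg.
273.33 kg exceeds the road limit of 250 kg for Class 4.1.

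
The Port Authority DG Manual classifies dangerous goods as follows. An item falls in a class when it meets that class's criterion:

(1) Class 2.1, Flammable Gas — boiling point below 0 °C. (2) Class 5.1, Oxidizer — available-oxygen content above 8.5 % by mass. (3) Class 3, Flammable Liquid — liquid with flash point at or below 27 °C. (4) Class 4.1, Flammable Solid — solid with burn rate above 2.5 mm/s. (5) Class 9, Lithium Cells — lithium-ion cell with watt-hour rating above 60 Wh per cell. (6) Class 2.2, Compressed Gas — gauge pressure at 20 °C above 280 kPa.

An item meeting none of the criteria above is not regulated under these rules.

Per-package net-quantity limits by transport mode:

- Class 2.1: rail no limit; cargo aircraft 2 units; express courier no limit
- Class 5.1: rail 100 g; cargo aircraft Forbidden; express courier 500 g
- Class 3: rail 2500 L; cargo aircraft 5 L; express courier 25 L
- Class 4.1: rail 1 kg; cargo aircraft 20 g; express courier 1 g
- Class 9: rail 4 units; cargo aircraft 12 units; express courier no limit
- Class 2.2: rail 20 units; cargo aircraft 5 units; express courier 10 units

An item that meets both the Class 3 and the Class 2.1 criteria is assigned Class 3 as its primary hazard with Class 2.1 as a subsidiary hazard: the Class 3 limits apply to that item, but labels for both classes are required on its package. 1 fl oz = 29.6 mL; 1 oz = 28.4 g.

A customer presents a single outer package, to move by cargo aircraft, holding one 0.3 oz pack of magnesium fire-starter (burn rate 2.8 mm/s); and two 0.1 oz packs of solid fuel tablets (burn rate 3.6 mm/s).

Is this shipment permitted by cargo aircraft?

The magnesium fire-starter has burn rate 2.8 mm/s, which is > 2.5 mm/s, so it is Class 4.1 (Flammable Solid).
Burn rate 3.6 mm/s meets the Class 4.1 criterion (Flammable Solid), so the solid fuel tablets are Class 4.1.
Total Class 4.1: (one 0.3 oz pack = 8.52 g) + (two 0.1 oz packs = 5.68 g) = 14.2 g.
14.2 g ≤ 20 g (cargo aircraft limit, Class 4.1) — within limit.

Yes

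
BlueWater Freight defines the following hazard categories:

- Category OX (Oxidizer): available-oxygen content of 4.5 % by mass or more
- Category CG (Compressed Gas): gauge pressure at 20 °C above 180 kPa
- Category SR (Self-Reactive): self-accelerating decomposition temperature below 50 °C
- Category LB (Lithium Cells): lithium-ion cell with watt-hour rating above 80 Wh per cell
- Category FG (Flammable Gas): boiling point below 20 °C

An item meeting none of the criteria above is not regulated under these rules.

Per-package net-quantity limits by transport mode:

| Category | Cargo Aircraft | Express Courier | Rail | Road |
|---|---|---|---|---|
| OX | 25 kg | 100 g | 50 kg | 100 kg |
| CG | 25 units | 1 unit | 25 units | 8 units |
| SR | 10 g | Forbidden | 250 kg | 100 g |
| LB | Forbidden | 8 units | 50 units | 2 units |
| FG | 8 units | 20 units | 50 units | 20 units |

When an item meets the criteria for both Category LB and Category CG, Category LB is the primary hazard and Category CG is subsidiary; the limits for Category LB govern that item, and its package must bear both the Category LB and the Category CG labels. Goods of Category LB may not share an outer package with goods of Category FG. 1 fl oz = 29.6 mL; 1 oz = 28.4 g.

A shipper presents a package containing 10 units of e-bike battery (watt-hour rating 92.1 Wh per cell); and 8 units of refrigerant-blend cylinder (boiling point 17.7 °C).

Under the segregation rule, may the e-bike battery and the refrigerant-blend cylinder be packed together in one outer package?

No

E-bike battery: watt-hour rating 92.1 Wh per cell > 80 Wh per cell → Category LB (Lithium Cells).
Boiling point 17.7 °C meets the Category FG criterion (Flammable Gas), so the refrigerant-blend cylinder is Category FG.
Category LB and Category FG may not share an outer package.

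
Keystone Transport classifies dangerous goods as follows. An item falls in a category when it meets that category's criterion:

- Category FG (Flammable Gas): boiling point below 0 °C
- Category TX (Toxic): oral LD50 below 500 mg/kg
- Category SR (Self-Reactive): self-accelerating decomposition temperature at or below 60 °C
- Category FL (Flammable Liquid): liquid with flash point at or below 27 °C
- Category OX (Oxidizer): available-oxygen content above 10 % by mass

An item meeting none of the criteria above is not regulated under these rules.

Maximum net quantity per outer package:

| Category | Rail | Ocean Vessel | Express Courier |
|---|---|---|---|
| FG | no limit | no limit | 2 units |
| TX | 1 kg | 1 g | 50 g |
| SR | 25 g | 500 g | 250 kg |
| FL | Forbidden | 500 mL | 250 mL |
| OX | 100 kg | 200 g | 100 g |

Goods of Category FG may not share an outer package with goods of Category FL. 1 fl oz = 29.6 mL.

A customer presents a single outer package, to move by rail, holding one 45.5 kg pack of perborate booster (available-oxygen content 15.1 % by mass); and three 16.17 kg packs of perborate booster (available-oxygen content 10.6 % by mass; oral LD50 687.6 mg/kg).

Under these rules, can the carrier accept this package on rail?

Yes

With available-oxygen content 15.1 % by mass (> 10 % by mass), the perborate booster falls in Category OX.
The perborate booster has available-oxygen content 10.6 % by mass, which is > 10 % by mass, so it is Category OX (Oxidizer).
Total Category OX: 45.5 kg + (three 16.17 kg packs = 48.51 kg) = 94.01 kg.
94.01 kg ≤ 100 kg (rail limit, Category OX) — within limit.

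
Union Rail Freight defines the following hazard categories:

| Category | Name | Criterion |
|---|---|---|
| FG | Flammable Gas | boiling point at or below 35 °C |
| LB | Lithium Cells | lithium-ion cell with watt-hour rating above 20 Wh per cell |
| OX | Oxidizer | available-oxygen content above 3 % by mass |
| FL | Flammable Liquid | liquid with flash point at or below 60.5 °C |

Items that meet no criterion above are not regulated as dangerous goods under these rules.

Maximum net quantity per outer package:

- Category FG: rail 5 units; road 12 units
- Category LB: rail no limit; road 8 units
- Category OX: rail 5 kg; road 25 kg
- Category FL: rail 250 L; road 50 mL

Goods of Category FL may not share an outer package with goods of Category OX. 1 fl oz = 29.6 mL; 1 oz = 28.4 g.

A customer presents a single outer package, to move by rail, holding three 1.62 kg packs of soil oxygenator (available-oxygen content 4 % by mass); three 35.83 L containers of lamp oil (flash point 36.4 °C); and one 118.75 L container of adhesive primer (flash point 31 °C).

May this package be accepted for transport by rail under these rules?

No

With available-oxygen content 4 % by mass (> 3 % by mass), the soil oxygenator falls in Category OX.
The lamp oil has flash point 36.4 °C, which is ≤ 60.5 °C, so it is Category FL (Flammable Liquid).
Flash point 31 °C meets the Category FL criterion (Flammable Liquid), so the adhesive primer is Category FL.
Category FL net quantity: (three 35.83 L containers = 107.49 L) + 118.75 L = 226.24 L.
226.24 L ≤ 250 L (rail limit, Category FL) — within limit.
Category OX quantity: three 1.62 kg packs = 4.86 kg.
4.86 kg ≤ 5 kg (rail limit, Category OX) — within limit.
Category FL and Category OX may not share an outer package.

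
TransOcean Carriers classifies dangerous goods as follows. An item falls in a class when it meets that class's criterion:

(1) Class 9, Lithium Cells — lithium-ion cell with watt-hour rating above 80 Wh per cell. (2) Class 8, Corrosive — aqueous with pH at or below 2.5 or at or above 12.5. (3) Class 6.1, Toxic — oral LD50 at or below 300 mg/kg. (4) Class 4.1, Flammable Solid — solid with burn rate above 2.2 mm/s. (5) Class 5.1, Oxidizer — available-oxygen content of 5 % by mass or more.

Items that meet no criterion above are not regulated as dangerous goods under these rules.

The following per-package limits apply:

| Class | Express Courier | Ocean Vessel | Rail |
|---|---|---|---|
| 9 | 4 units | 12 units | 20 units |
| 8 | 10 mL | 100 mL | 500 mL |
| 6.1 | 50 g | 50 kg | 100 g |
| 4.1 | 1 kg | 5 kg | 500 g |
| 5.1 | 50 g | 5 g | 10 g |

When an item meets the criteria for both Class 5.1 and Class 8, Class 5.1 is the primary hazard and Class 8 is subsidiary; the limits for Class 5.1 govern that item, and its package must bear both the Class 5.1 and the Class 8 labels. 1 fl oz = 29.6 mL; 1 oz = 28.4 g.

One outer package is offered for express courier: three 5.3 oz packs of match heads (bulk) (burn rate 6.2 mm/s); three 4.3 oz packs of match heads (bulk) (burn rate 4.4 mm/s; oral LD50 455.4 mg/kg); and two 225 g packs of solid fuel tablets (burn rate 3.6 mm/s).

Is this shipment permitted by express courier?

No

Match heads (bulk): burn rate 6.2 mm/s > 2.2 mm/s → Class 4.1 (Flammable Solid).
Burn rate 4.4 mm/s meets the Class 4.1 criterion (Flammable Solid), so the match heads (bulk) are Class 4.1.
With burn rate 3.6 mm/s (> 2.2 mm/s), the solid fuel tablets fall in Class 4.1.
Total Class 4.1: (three 5.3 oz packs = 451.56 g) + (three 4.3 oz packs = 366.36 g) + (two 225 g packs = 450 g) = 1267.92 g.
1267.92 g exceeds the express courier limit of 1 kg for Class 4.1.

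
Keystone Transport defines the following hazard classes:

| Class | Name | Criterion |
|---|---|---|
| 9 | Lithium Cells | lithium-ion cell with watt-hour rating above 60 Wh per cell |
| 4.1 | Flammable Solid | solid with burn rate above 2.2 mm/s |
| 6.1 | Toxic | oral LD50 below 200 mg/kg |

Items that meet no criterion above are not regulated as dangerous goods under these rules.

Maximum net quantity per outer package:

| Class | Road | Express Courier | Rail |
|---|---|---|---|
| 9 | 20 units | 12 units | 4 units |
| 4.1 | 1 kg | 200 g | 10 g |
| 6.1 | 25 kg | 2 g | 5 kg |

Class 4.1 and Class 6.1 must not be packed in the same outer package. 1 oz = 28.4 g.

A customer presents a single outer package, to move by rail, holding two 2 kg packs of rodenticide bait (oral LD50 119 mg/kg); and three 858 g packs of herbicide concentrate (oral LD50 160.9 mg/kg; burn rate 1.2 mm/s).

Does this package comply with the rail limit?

No

Rodenticide bait: oral LD50 119 mg/kg < 200 mg/kg → Class 6.1 (Toxic).
Oral LD50 160.9 mg/kg meets the Class 6.1 criterion (Toxic), so the herbicide concentrate is Class 6.1.
Class 6.1 net quantity: (two 2 kg packs = 4 kg) + (three 858 g packs = 2.574 kg) = 6.574 kg.
6.574 kg > 5 kg (rail limit, Class 6.1) — over the limit.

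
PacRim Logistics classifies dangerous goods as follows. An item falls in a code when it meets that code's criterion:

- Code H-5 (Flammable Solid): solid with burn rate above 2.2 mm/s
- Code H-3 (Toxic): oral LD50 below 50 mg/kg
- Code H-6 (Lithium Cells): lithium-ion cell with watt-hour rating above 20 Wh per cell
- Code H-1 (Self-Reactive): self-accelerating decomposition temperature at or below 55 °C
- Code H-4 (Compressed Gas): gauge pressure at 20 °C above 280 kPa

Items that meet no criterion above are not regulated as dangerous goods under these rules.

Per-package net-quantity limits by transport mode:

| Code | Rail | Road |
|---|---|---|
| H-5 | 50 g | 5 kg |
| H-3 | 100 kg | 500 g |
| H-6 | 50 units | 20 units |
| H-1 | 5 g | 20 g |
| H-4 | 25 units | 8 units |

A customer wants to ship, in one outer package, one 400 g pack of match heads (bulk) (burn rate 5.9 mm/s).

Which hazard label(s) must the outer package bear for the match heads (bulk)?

Code H-5

Burn rate 5.9 mm/s meets the Code H-5 criterion (Flammable Solid), so the match heads (bulk) are Code H-5.
Only the Code H-5 label is required.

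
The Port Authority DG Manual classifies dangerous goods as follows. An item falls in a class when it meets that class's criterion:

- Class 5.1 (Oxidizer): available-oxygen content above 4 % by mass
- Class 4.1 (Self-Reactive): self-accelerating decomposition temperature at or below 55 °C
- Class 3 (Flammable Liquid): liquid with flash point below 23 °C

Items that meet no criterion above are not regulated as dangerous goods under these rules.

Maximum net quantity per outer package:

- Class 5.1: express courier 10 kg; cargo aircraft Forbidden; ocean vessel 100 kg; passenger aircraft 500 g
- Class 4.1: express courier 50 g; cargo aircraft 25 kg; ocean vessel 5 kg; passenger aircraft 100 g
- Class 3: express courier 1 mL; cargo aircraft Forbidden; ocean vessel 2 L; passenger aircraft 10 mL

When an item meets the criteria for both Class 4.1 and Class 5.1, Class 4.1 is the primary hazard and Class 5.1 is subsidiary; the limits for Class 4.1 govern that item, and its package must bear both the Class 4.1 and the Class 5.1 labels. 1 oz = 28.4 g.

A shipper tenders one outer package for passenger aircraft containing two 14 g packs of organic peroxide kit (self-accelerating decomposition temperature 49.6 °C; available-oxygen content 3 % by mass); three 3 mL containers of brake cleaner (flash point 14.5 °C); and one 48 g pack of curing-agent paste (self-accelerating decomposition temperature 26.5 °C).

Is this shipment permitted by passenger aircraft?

Organic peroxide kit: self-accelerating decomposition temperature 49.6 °C ≤ 55 °C → Class 4.1 (Self-Reactive).
Brake cleaner: flash point 14.5 °C < 23 °C → Class 3 (Flammable Liquid).
With self-accelerating decomposition temperature 26.5 °C (≤ 55 °C), the curing-agent paste falls in Class 4.1.
Class 4.1 net quantity: (two 14 g packs = 28 g) + 48 g = 76 g.
That is within the Class 4.1 passenger aircraft limit of 100 g.
Class 3 quantity: three 3 mL containers = 9 mL.
9 mL is within the passenger aircraft limit of 10 mL for Class 3.
Every hazard class is within its passenger aircraft limit and no segregation rule is violated.

Yes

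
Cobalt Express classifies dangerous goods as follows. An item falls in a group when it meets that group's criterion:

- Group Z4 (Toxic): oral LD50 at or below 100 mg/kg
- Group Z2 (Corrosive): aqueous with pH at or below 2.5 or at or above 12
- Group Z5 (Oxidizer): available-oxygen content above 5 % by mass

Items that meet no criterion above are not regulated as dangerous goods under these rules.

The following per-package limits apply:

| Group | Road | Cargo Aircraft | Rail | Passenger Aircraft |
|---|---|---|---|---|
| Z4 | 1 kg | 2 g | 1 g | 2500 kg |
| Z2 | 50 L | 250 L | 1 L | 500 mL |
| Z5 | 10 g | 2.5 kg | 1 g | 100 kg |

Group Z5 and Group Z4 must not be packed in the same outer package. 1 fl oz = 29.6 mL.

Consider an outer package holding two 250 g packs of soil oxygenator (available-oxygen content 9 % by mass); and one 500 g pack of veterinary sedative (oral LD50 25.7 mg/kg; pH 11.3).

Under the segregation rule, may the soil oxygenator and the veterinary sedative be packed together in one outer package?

No

Available-oxygen content 9 % by mass meets the Group Z5 criterion (Oxidizer), so the soil oxygenator is Group Z5.
Oral LD50 25.7 mg/kg meets the Group Z4 criterion (Toxic), so the veterinary sedative is Group Z4.
Group Z5 and Group Z4 may not share an outer package.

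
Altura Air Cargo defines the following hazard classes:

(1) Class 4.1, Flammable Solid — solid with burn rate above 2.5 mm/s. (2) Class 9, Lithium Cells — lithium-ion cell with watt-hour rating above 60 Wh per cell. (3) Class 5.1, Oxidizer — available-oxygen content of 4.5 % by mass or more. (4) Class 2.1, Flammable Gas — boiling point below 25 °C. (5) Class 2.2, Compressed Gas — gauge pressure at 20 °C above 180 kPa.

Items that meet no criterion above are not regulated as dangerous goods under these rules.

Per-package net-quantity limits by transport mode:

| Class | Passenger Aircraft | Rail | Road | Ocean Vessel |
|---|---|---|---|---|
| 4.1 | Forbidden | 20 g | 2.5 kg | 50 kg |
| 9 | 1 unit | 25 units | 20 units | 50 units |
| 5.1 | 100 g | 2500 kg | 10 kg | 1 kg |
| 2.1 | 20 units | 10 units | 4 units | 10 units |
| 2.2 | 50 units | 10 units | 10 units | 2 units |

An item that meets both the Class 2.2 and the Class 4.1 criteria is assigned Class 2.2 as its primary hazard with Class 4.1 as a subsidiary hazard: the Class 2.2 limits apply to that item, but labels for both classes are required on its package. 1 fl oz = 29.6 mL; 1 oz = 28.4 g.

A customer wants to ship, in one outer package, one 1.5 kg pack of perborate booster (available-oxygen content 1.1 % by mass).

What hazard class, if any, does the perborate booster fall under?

available-oxygen content 1.1 % by mass is not above 4.5 % by mass, so Class 5.1 does not apply.
No criterion is met, so the item is not regulated.

Not regulated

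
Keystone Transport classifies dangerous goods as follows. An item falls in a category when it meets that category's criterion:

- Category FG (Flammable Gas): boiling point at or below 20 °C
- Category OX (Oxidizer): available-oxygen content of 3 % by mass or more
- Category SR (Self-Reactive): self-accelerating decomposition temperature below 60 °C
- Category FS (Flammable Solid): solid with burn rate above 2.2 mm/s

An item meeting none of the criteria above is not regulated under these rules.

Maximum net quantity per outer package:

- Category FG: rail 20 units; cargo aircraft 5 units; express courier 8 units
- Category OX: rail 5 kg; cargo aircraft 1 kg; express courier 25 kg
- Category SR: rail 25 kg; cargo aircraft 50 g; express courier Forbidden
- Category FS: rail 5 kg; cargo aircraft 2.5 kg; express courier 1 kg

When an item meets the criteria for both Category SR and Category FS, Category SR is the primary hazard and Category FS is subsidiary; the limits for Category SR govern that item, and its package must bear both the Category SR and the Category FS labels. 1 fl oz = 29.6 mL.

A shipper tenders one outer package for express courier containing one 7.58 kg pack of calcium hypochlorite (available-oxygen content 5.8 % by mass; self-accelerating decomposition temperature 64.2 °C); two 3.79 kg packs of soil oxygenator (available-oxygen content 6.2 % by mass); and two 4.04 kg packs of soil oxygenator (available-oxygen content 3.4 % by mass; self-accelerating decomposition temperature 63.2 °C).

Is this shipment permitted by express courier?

With available-oxygen content 5.8 % by mass (≥ 3 % by mass), the calcium hypochlorite falls in Category OX.
Available-oxygen content 6.2 % by mass meets the Category OX criterion (Oxidizer), so the soil oxygenator is Category OX.
Available-oxygen content 3.4 % by mass meets the Category OX criterion (Oxidizer), so the soil oxygenator is Category OX.
Total Category OX: 7.58 kg + (two 3.79 kg packs = 7.58 kg) + (two 4.04 kg packs = 8.08 kg) = 23.24 kg.
That is within the Category OX express courier limit of 25 kg.

Yes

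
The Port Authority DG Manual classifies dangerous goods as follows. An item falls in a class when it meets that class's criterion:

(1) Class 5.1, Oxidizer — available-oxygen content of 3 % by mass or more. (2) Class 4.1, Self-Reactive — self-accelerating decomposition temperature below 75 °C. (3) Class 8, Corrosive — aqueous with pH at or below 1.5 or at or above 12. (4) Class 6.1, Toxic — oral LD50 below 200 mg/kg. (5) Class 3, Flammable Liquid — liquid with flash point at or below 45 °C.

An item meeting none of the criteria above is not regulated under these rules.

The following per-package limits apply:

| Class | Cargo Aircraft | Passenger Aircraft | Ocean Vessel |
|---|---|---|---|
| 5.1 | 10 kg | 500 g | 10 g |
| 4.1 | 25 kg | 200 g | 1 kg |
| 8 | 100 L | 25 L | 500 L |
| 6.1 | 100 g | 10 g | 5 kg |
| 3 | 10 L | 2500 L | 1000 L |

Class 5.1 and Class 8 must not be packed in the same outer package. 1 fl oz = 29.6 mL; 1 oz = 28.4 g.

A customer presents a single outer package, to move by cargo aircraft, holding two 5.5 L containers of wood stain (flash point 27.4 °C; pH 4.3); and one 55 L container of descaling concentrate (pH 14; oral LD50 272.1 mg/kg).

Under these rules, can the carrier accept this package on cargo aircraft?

Flash point 27.4 °C meets the Class 3 criterion (Flammable Liquid), so the wood stain is Class 3.
Descaling concentrate: pH 14 ≥ 12 → Class 8 (Corrosive).
Class 3 quantity: two 5.5 L containers = 11 L.
11 L exceeds the cargo aircraft limit of 10 L for Class 3.
Class 8 quantity: 55 L.
55 L is within the cargo aircraft limit of 100 L for Class 8.
The segregation rule (Class 5.1 with Class 8) does not apply to Class 3 with Class 8.

No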